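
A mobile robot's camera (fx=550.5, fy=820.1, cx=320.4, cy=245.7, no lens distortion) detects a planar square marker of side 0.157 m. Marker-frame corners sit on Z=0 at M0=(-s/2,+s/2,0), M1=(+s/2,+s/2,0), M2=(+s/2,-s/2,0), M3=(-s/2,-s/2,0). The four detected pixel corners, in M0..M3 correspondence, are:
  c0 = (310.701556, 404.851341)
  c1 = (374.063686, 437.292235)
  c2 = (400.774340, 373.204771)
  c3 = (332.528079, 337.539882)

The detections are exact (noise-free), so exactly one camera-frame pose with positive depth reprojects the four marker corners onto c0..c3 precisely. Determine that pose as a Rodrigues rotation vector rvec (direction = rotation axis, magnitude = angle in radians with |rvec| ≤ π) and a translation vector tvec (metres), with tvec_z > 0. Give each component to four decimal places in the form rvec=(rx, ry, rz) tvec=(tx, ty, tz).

Intrinsics K: fx=550.5, fy=820.1, cx=320.4, cy=245.7
Marker side s = 0.157 m; corners in marker frame (Z=0):
  M0 = (-0.0785, +0.0785, 0)
  M1 = (+0.0785, +0.0785, 0)
  M2 = (+0.0785, -0.0785, 0)
  M3 = (-0.0785, -0.0785, 0)
Detected image corners:
  c0 = (310.701556, 404.851341) px
  c1 = (374.063686, 437.292235) px
  c2 = (400.774340, 373.204771) px
  c3 = (332.528079, 337.539882) px
Planar DLT: solve 8×8 A·h = b for H (H[2,2]=1):
  H  [+438.62955 +20.36452 +354.19310]
  H  [+238.50755 +610.07183 +389.57083]
  H  [+0.05669 +0.49366 +1.00000]
B = K⁻¹H; ‖b₁‖=0.813375, ‖b₂‖=0.813375; λ = 2/(‖b₁‖+‖b₂‖) = 1.229445, sign → tz>0 ⇒ λ=+1.229445
r₁ = λ·B[:,0] = (+0.93904,+0.33668,+0.06970); r₂ = λ·B[:,1] = (-0.30776,+0.73275,+0.60693)
r₃ = r₁×r₂ = (+0.15327,-0.59138,+0.79170); SVD([r₁ r₂ r₃]) → R = UVᵀ:
  R  [+0.93904 -0.30776 +0.15327]
  R  [+0.33668 +0.73275 -0.59138]
  R  [+0.06970 +0.60693 +0.79170]
t = (+0.07547, +0.21568, +1.22945) m
tr R = 2.463482; θ = arccos((tr R − 1)/2) = 0.749923 rad = 42.967°
axis k = ((R−Rᵀ)₃₂, (R−Rᵀ)₁₃, (R−Rᵀ)₂₁) / (2 sinθ) = (+0.879061, +0.061307, +0.472750)
rvec = θ·k = (+0.659228, +0.045975, +0.354526)

rvec=(0.6592, 0.0460, 0.3545) tvec=(0.0755, 0.2157, 1.2294)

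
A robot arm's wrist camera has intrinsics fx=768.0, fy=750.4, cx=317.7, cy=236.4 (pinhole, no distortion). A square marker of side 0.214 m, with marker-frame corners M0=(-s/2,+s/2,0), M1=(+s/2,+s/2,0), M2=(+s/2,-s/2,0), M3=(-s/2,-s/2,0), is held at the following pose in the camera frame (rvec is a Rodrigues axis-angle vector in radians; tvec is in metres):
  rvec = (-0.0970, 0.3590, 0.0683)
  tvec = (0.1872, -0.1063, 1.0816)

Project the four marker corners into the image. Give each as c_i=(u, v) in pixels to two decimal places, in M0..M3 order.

c0=(371.83, 232.79) c1=(524.12, 240.21) c2=(533.76, 88.64) c3=(383.21, 91.51)

Intrinsics K: fx=768.0, fy=750.4, cx=317.7, cy=236.4
Marker side s = 0.214 m; corners in marker frame (Z=0):
  M0 = (-0.1070, +0.1070, 0)
  M1 = (+0.1070, +0.1070, 0)
  M2 = (+0.1070, -0.1070, 0)
  M3 = (-0.1070, -0.1070, 0)
rvec = (-0.0970, 0.3590, 0.0683), |rvec| = θ = 0.37809 rad = 21.663°
Rodrigues: sinθ=0.36915, 1−cosθ=0.07063; R = I + sinθ·[k]× + (1−cosθ)·[k]×²:
    [+0.93402 -0.08389 +0.34723]
    [+0.04948 +0.99305 +0.10682]
    [-0.35378 -0.08259 +0.93167]
t = (0.1872, -0.1063, 1.0816) m
M0: Pc = R·M0+t = (+0.07828, -0.00534, +1.11062); u = 768.0·(+0.07828)/1.11062 + 317.7 = 371.8338, v = 750.4·(-0.00534)/1.11062 + 236.4 = 232.7931
M1: Pc = R·M1+t = (+0.27816, +0.00525, +1.03491); u = 768.0·(+0.27816)/1.03491 + 317.7 = 524.1239, v = 750.4·(+0.00525)/1.03491 + 236.4 = 240.2069
M2: Pc = R·M2+t = (+0.29612, -0.20726, +1.05258); u = 768.0·(+0.29612)/1.05258 + 317.7 = 533.7564, v = 750.4·(-0.20726)/1.05258 + 236.4 = 88.6404
M3: Pc = R·M3+t = (+0.09624, -0.21785, +1.12829); u = 768.0·(+0.09624)/1.12829 + 317.7 = 383.2055, v = 750.4·(-0.21785)/1.12829 + 236.4 = 91.5130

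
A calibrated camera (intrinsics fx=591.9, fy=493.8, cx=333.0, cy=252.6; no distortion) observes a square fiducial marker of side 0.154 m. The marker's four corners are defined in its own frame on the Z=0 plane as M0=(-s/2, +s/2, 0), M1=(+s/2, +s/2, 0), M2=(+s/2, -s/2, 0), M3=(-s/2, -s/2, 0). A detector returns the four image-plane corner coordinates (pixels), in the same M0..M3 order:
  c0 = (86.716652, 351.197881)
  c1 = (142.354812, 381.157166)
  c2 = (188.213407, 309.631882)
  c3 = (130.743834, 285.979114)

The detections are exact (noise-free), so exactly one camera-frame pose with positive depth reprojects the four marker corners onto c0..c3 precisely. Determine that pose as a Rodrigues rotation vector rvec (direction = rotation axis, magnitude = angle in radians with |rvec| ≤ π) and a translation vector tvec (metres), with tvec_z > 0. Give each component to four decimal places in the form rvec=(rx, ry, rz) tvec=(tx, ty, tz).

Intrinsics K: fx=591.9, fy=493.8, cx=333.0, cy=252.6
Marker side s = 0.154 m; corners in marker frame (Z=0):
  M0 = (-0.0770, +0.0770, 0)
  M1 = (+0.0770, +0.0770, 0)
  M2 = (+0.0770, -0.0770, 0)
  M3 = (-0.0770, -0.0770, 0)
Detected image corners:
  c0 = (86.716652, 351.197881) px
  c1 = (142.354812, 381.157166) px
  c2 = (188.213407, 309.631882) px
  c3 = (130.743834, 285.979114) px
Planar DLT: solve 8×8 A·h = b for H (H[2,2]=1):
  H  [+296.14688 -319.35403 +136.22653]
  H  [+1.26754 +375.90014 +330.92209]
  H  [-0.51953 -0.20258 +1.00000]
B = K⁻¹H; ‖b₁‖=0.984960, ‖b₂‖=0.984960; λ = 2/(‖b₁‖+‖b₂‖) = 1.015270, sign → tz>0 ⇒ λ=+1.015270
r₁ = λ·B[:,0] = (+0.80472,+0.27242,-0.52746); r₂ = λ·B[:,1] = (-0.43207,+0.87807,-0.20567)
r₃ = r₁×r₂ = (+0.40712,+0.39341,+0.82431); SVD([r₁ r₂ r₃]) → R = UVᵀ:
  R  [+0.80472 -0.43207 +0.40712]
  R  [+0.27242 +0.87807 +0.39341]
  R  [-0.52746 -0.20567 +0.82431]
t = (-0.33752, +0.16103, +1.01527) m
tr R = 2.507102; θ = arccos((tr R − 1)/2) = 0.717349 rad = 41.101°
axis k = ((R−Rᵀ)₃₂, (R−Rᵀ)₁₃, (R−Rᵀ)₂₁) / (2 sinθ) = (-0.455652, +0.710825, +0.535826)
rvec = θ·k = (-0.326862, +0.509909, +0.384374)

rvec=(-0.3269, 0.5099, 0.3844) tvec=(-0.3375, 0.1610, 1.0153)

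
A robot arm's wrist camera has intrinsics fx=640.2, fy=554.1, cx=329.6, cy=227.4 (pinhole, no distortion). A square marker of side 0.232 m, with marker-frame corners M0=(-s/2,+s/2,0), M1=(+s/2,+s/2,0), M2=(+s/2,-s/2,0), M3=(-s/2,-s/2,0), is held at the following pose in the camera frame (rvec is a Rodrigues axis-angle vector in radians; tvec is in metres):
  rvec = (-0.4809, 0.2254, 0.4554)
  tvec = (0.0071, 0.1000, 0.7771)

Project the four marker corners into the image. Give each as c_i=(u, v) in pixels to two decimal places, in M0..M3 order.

Intrinsics K: fx=640.2, fy=554.1, cx=329.6, cy=227.4
Marker side s = 0.232 m; corners in marker frame (Z=0):
  M0 = (-0.1160, +0.1160, 0)
  M1 = (+0.1160, +0.1160, 0)
  M2 = (+0.1160, -0.1160, 0)
  M3 = (-0.1160, -0.1160, 0)
rvec = (-0.4809, 0.2254, 0.4554), |rvec| = θ = 0.69961 rad = 40.085°
Rodrigues: sinθ=0.64392, 1−cosθ=0.23491; R = I + sinθ·[k]× + (1−cosθ)·[k]×²:
    [+0.87608 -0.47117 +0.10235]
    [+0.36713 +0.78947 +0.49188]
    [-0.31256 -0.39335 +0.86462]
t = (0.0071, 0.1000, 0.7771) m
M0: Pc = R·M0+t = (-0.14918, +0.14899, +0.76773); u = 640.2·(-0.14918)/0.76773 + 329.6 = 205.1992, v = 554.1·(+0.14899)/0.76773 + 227.4 = 334.9337
M1: Pc = R·M1+t = (+0.05407, +0.23417, +0.69521); u = 640.2·(+0.05407)/0.69521 + 329.6 = 379.3912, v = 554.1·(+0.23417)/0.69521 + 227.4 = 414.0351
M2: Pc = R·M2+t = (+0.16338, +0.05101, +0.78647); u = 640.2·(+0.16338)/0.78647 + 329.6 = 462.5951, v = 554.1·(+0.05101)/0.78647 + 227.4 = 263.3369
M3: Pc = R·M3+t = (-0.03987, -0.03417, +0.85899); u = 640.2·(-0.03987)/0.85899 + 329.6 = 299.8852, v = 554.1·(-0.03417)/0.85899 + 227.4 = 205.3610

c0=(205.20, 334.93) c1=(379.39, 414.04) c2=(462.60, 263.34) c3=(299.89, 205.36)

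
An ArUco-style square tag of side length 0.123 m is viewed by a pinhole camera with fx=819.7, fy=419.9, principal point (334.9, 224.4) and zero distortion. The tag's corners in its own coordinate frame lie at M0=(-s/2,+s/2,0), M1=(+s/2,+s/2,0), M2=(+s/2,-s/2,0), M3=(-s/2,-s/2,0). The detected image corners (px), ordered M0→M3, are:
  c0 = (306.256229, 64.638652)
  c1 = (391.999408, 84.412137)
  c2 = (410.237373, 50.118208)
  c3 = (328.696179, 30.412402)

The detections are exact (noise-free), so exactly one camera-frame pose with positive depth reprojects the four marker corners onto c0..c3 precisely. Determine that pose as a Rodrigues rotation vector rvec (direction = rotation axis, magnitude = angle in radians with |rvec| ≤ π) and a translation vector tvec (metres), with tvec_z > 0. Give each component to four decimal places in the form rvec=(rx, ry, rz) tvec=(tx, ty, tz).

rvec=(-0.3757, -0.2806, 0.3000) tvec=(0.0337, -0.4379, 1.0994)

Intrinsics K: fx=819.7, fy=419.9, cx=334.9, cy=224.4
Marker side s = 0.123 m; corners in marker frame (Z=0):
  M0 = (-0.0615, +0.0615, 0)
  M1 = (+0.0615, +0.0615, 0)
  M2 = (+0.0615, -0.0615, 0)
  M3 = (-0.0615, -0.0615, 0)
Detected image corners:
  c0 = (306.256229, 64.638652) px
  c1 = (391.999408, 84.412137) px
  c2 = (410.237373, 50.118208) px
  c3 = (328.696179, 30.412402) px
Planar DLT: solve 8×8 A·h = b for H (H[2,2]=1):
  H  [+748.73888 -295.10225 +360.01815]
  H  [+171.51723 +257.78241 +57.13107]
  H  [+0.19232 -0.36167 +1.00000]
B = K⁻¹H; ‖b₁‖=0.909625, ‖b₂‖=0.909625; λ = 2/(‖b₁‖+‖b₂‖) = 1.099354, sign → tz>0 ⇒ λ=+1.099354
r₁ = λ·B[:,0] = (+0.91780,+0.33606,+0.21143); r₂ = λ·B[:,1] = (-0.23334,+0.88739,-0.39760)
r₃ = r₁×r₂ = (-0.32124,+0.31559,+0.89287); SVD([r₁ r₂ r₃]) → R = UVᵀ:
  R  [+0.91780 -0.23334 -0.32124]
  R  [+0.33606 +0.88739 +0.31559]
  R  [+0.21143 -0.39760 +0.89287]
t = (+0.03369, -0.43793, +1.09935) m
tr R = 2.698059; θ = arccos((tr R − 1)/2) = 0.556650 rad = 31.894°
axis k = ((R−Rᵀ)₃₂, (R−Rᵀ)₁₃, (R−Rᵀ)₂₁) / (2 sinθ) = (-0.674927, -0.504096, +0.538851)
rvec = θ·k = (-0.375699, -0.280605, +0.299952)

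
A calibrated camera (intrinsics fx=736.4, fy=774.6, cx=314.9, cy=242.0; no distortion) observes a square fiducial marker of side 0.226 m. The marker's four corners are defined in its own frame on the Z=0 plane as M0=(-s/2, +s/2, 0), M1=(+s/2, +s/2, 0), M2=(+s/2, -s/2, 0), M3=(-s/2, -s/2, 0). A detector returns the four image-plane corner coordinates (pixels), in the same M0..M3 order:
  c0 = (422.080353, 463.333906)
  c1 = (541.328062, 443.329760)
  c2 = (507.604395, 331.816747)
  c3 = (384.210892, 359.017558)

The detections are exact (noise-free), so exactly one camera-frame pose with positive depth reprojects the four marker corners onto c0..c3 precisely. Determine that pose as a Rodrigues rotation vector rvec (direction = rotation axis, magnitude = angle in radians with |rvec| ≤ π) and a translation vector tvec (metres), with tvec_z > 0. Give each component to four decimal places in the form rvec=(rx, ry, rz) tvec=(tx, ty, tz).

Intrinsics K: fx=736.4, fy=774.6, cx=314.9, cy=242.0
Marker side s = 0.226 m; corners in marker frame (Z=0):
  M0 = (-0.1130, +0.1130, 0)
  M1 = (+0.1130, +0.1130, 0)
  M2 = (+0.1130, -0.1130, 0)
  M3 = (-0.1130, -0.1130, 0)
Detected image corners:
  c0 = (422.080353, 463.333906) px
  c1 = (541.328062, 443.329760) px
  c2 = (507.604395, 331.816747) px
  c3 = (384.210892, 359.017558) px
Planar DLT: solve 8×8 A·h = b for H (H[2,2]=1):
  H  [+422.42936 +262.45896 +462.57151]
  H  [-202.33018 +566.44629 +401.06742]
  H  [-0.24613 +0.22383 +1.00000]
B = K⁻¹H; ‖b₁‖=0.745280, ‖b₂‖=0.745280; λ = 2/(‖b₁‖+‖b₂‖) = 1.341778, sign → tz>0 ⇒ λ=+1.341778
r₁ = λ·B[:,0] = (+0.91092,-0.24730,-0.33025); r₂ = λ·B[:,1] = (+0.34980,+0.88738,+0.30033)
r₃ = r₁×r₂ = (+0.21879,-0.38909,+0.89484); SVD([r₁ r₂ r₃]) → R = UVᵀ:
  R  [+0.91092 +0.34980 +0.21879]
  R  [-0.24730 +0.88738 -0.38909]
  R  [-0.33025 +0.30033 +0.89484]
t = (+0.26907, +0.27554, +1.34178) m
tr R = 2.693144; θ = arccos((tr R − 1)/2) = 0.561285 rad = 32.159°
axis k = ((R−Rᵀ)₃₂, (R−Rᵀ)₁₃, (R−Rᵀ)₂₁) / (2 sinθ) = (+0.647615, +0.515744, -0.560895)
rvec = θ·k = (+0.363496, +0.289479, -0.314822)

rvec=(0.3635, 0.2895, -0.3148) tvec=(0.2691, 0.2755, 1.3418)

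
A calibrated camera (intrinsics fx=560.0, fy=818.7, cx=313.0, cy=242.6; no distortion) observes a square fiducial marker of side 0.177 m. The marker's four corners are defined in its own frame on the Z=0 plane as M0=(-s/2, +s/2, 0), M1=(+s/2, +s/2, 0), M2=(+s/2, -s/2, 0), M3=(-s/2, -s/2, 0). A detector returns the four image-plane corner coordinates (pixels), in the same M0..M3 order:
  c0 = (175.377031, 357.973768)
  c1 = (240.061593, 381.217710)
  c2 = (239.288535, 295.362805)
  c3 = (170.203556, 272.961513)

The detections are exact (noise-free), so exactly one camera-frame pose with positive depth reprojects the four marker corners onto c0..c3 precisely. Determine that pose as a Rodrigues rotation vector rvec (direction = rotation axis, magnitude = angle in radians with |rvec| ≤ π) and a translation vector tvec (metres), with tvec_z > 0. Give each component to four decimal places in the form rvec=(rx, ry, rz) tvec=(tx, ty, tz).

rvec=(0.5302, 0.2634, 0.1327) tvec=(-0.2604, 0.1422, 1.3606)

Intrinsics K: fx=560.0, fy=818.7, cx=313.0, cy=242.6
Marker side s = 0.177 m; corners in marker frame (Z=0):
  M0 = (-0.0885, +0.0885, 0)
  M1 = (+0.0885, +0.0885, 0)
  M2 = (+0.0885, -0.0885, 0)
  M3 = (-0.0885, -0.0885, 0)
Detected image corners:
  c0 = (175.377031, 357.973768) px
  c1 = (240.061593, 381.217710) px
  c2 = (239.288535, 295.362805) px
  c3 = (170.203556, 272.961513) px
Planar DLT: solve 8×8 A·h = b for H (H[2,2]=1):
  H  [+345.10906 +95.06579 +205.81818]
  H  [+77.73934 +606.42332 +328.15207]
  H  [-0.15688 +0.37867 +1.00000]
B = K⁻¹H; ‖b₁‖=0.734961, ‖b₂‖=0.734961; λ = 2/(‖b₁‖+‖b₂‖) = 1.360616, sign → tz>0 ⇒ λ=+1.360616
r₁ = λ·B[:,0] = (+0.95781,+0.19245,-0.21346); r₂ = λ·B[:,1] = (-0.05700,+0.85515,+0.51523)
r₃ = r₁×r₂ = (+0.28170,-0.48133,+0.83004); SVD([r₁ r₂ r₃]) → R = UVᵀ:
  R  [+0.95781 -0.05700 +0.28170]
  R  [+0.19245 +0.85515 -0.48133]
  R  [-0.21346 +0.51523 +0.83004]
t = (-0.26042, +0.14218, +1.36062) m
tr R = 2.643007; θ = arccos((tr R − 1)/2) = 0.606753 rad = 34.764°
axis k = ((R−Rᵀ)₃₂, (R−Rᵀ)₁₃, (R−Rᵀ)₂₁) / (2 sinθ) = (+0.873862, +0.434190, +0.218736)
rvec = θ·k = (+0.530218, +0.263446, +0.132719)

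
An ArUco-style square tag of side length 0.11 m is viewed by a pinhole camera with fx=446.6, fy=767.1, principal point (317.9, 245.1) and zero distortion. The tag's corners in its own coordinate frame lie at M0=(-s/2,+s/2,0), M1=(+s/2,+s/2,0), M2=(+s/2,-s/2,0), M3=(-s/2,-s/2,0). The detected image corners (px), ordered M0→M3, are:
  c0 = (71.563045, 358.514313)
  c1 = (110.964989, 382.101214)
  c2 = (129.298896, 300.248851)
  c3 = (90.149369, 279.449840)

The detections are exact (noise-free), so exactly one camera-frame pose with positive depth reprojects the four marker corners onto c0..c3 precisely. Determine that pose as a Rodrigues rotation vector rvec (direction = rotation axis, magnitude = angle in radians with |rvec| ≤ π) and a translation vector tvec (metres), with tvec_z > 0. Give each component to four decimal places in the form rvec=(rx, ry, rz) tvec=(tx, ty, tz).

Intrinsics K: fx=446.6, fy=767.1, cx=317.9, cy=245.1
Marker side s = 0.11 m; corners in marker frame (Z=0):
  M0 = (-0.0550, +0.0550, 0)
  M1 = (+0.0550, +0.0550, 0)
  M2 = (+0.0550, -0.0550, 0)
  M3 = (-0.0550, -0.0550, 0)
Detected image corners:
  c0 = (71.563045, 358.514313) px
  c1 = (110.964989, 382.101214) px
  c2 = (129.298896, 300.248851) px
  c3 = (90.149369, 279.449840) px
Planar DLT: solve 8×8 A·h = b for H (H[2,2]=1):
  H  [+330.45155 -186.20454 +100.30109]
  H  [+114.29346 +670.92299 +329.51265]
  H  [-0.26458 -0.18278 +1.00000]
B = K⁻¹H; ‖b₁‖=0.993084, ‖b₂‖=0.993084; λ = 2/(‖b₁‖+‖b₂‖) = 1.006964, sign → tz>0 ⇒ λ=+1.006964
r₁ = λ·B[:,0] = (+0.93473,+0.23516,-0.26643); r₂ = λ·B[:,1] = (-0.28883,+0.93952,-0.18406)
r₃ = r₁×r₂ = (+0.20703,+0.24899,+0.94612); SVD([r₁ r₂ r₃]) → R = UVᵀ:
  R  [+0.93473 -0.28883 +0.20703]
  R  [+0.23516 +0.93952 +0.24899]
  R  [-0.26643 -0.18406 +0.94612]
t = (-0.49063, +0.11081, +1.00696) m
tr R = 2.820370; θ = arccos((tr R − 1)/2) = 0.427066 rad = 24.469°
axis k = ((R−Rᵀ)₃₂, (R−Rᵀ)₁₃, (R−Rᵀ)₂₁) / (2 sinθ) = (-0.522751, +0.571529, +0.632524)
rvec = θ·k = (-0.223249, +0.244080, +0.270129)

rvec=(-0.2232, 0.2441, 0.2701) tvec=(-0.4906, 0.1108, 1.0070)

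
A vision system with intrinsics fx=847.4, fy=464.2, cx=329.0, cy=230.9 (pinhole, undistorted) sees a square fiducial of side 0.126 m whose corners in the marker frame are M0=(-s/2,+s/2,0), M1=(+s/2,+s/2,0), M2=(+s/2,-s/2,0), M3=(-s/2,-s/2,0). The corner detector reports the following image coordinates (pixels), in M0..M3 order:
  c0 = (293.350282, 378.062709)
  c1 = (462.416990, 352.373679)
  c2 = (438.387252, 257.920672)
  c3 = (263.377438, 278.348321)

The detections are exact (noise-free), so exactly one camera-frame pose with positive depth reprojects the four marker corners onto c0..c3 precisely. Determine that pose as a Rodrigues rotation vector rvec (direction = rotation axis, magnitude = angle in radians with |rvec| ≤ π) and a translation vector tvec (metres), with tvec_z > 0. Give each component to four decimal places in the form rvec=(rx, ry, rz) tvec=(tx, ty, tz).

Intrinsics K: fx=847.4, fy=464.2, cx=329.0, cy=230.9
Marker side s = 0.126 m; corners in marker frame (Z=0):
  M0 = (-0.0630, +0.0630, 0)
  M1 = (+0.0630, +0.0630, 0)
  M2 = (+0.0630, -0.0630, 0)
  M3 = (-0.0630, -0.0630, 0)
Detected image corners:
  c0 = (293.350282, 378.062709) px
  c1 = (462.416990, 352.373679) px
  c2 = (438.387252, 257.920672) px
  c3 = (263.377438, 278.348321) px
Planar DLT: solve 8×8 A·h = b for H (H[2,2]=1):
  H  [+1539.05576 +286.18473 +367.13976]
  H  [-32.07277 +832.97081 +316.93886]
  H  [+0.47743 +0.19924 +1.00000]
B = K⁻¹H; ‖b₁‖=1.726729, ‖b₂‖=1.726729; λ = 2/(‖b₁‖+‖b₂‖) = 0.579130, sign → tz>0 ⇒ λ=+0.579130
r₁ = λ·B[:,0] = (+0.94447,-0.17755,+0.27650); r₂ = λ·B[:,1] = (+0.15079,+0.98181,+0.11538)
r₃ = r₁×r₂ = (-0.29195,-0.06728,+0.95406); SVD([r₁ r₂ r₃]) → R = UVᵀ:
  R  [+0.94447 +0.15079 -0.29195]
  R  [-0.17755 +0.98181 -0.06728]
  R  [+0.27650 +0.11538 +0.95406]
t = (+0.02607, +0.10734, +0.57913) m
tr R = 2.880345; θ = arccos((tr R − 1)/2) = 0.347661 rad = 19.919°
axis k = ((R−Rᵀ)₃₂, (R−Rᵀ)₁₃, (R−Rᵀ)₂₁) / (2 sinθ) = (+0.268077, -0.834238, -0.481853)
rvec = θ·k = (+0.093200, -0.290032, -0.167521)

rvec=(0.0932, -0.2900, -0.1675) tvec=(0.0261, 0.1073, 0.5791)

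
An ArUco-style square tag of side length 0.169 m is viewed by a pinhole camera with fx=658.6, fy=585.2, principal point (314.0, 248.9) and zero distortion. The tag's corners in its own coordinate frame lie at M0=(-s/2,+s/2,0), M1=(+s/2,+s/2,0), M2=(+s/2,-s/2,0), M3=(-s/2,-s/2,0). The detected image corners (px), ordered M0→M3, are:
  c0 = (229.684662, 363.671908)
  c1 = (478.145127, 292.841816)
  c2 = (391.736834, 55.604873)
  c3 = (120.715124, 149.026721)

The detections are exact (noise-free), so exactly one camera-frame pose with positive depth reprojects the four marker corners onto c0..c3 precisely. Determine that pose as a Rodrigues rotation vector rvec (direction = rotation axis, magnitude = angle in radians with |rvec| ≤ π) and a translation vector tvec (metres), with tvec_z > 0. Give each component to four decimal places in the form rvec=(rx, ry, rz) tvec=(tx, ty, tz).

rvec=(0.2866, 0.0972, -0.3483) tvec=(-0.0062, -0.0180, 0.4011)

Intrinsics K: fx=658.6, fy=585.2, cx=314.0, cy=248.9
Marker side s = 0.169 m; corners in marker frame (Z=0):
  M0 = (-0.0845, +0.0845, 0)
  M1 = (+0.0845, +0.0845, 0)
  M2 = (+0.0845, -0.0845, 0)
  M3 = (-0.0845, -0.0845, 0)
Detected image corners:
  c0 = (229.684662, 363.671908) px
  c1 = (478.145127, 292.841816) px
  c2 = (391.736834, 55.604873) px
  c3 = (120.715124, 149.026721) px
Planar DLT: solve 8×8 A·h = b for H (H[2,2]=1):
  H  [+1424.62496 +777.70944 +303.83623]
  H  [-558.96682 +1474.40514 +222.70710]
  H  [-0.35615 +0.64792 +1.00000]
B = K⁻¹H; ‖b₁‖=2.493038, ‖b₂‖=2.493038; λ = 2/(‖b₁‖+‖b₂‖) = 0.401117, sign → tz>0 ⇒ λ=+0.401117
r₁ = λ·B[:,0] = (+0.93577,-0.32238,-0.14286); r₂ = λ·B[:,1] = (+0.34975,+0.90007,+0.25989)
r₃ = r₁×r₂ = (+0.04480,-0.29316,+0.95501); SVD([r₁ r₂ r₃]) → R = UVᵀ:
  R  [+0.93577 +0.34975 +0.04480]
  R  [-0.32238 +0.90007 -0.29316]
  R  [-0.14286 +0.25989 +0.95501]
t = (-0.00619, -0.01795, +0.40112) m
tr R = 2.790855; θ = arccos((tr R − 1)/2) = 0.461405 rad = 26.437°
axis k = ((R−Rᵀ)₃₂, (R−Rᵀ)₁₃, (R−Rᵀ)₂₁) / (2 sinθ) = (+0.621117, +0.210752, -0.754849)
rvec = θ·k = (+0.286587, +0.097242, -0.348291)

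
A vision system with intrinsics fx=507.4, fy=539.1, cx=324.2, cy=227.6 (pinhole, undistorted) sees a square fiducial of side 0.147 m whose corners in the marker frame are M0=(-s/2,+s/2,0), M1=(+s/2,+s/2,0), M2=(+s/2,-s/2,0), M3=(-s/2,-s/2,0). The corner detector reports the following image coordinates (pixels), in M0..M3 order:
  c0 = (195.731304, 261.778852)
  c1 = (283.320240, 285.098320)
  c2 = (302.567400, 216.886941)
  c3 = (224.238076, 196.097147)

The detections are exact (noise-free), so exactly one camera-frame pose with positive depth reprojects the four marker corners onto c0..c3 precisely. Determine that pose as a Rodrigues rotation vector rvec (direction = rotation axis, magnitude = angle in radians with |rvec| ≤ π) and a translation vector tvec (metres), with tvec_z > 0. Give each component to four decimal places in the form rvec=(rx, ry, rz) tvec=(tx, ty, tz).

rvec=(-0.7250, -0.0839, 0.2359) tvec=(-0.1242, 0.0170, 0.8743)

Intrinsics K: fx=507.4, fy=539.1, cx=324.2, cy=227.6
Marker side s = 0.147 m; corners in marker frame (Z=0):
  M0 = (-0.0735, +0.0735, 0)
  M1 = (+0.0735, +0.0735, 0)
  M2 = (+0.0735, -0.0735, 0)
  M3 = (-0.0735, -0.0735, 0)
Detected image corners:
  c0 = (195.731304, 261.778852) px
  c1 = (283.320240, 285.098320) px
  c2 = (302.567400, 216.886941) px
  c3 = (224.238076, 196.097147) px
Planar DLT: solve 8×8 A·h = b for H (H[2,2]=1):
  H  [+560.99856 -353.83569 +252.11287]
  H  [+148.03539 +272.77392 +238.08764]
  H  [-0.00631 -0.76111 +1.00000]
B = K⁻¹H; ‖b₁‖=1.143799, ‖b₂‖=1.143799; λ = 2/(‖b₁‖+‖b₂‖) = 0.874280, sign → tz>0 ⇒ λ=+0.874280
r₁ = λ·B[:,0] = (+0.97016,+0.24240,-0.00552); r₂ = λ·B[:,1] = (-0.18451,+0.72330,-0.66543)
r₃ = r₁×r₂ = (-0.15731,+0.64659,+0.74644); SVD([r₁ r₂ r₃]) → R = UVᵀ:
  R  [+0.97016 -0.18451 -0.15731]
  R  [+0.24240 +0.72330 +0.64659]
  R  [-0.00552 -0.66543 +0.74644]
t = (-0.12421, +0.01701, +0.87428) m
tr R = 2.439904; θ = arccos((tr R − 1)/2) = 0.767063 rad = 43.949°
axis k = ((R−Rᵀ)₃₂, (R−Rᵀ)₁₃, (R−Rᵀ)₂₁) / (2 sinθ) = (-0.945222, -0.109356, +0.307565)
rvec = θ·k = (-0.725045, -0.083883, +0.235922)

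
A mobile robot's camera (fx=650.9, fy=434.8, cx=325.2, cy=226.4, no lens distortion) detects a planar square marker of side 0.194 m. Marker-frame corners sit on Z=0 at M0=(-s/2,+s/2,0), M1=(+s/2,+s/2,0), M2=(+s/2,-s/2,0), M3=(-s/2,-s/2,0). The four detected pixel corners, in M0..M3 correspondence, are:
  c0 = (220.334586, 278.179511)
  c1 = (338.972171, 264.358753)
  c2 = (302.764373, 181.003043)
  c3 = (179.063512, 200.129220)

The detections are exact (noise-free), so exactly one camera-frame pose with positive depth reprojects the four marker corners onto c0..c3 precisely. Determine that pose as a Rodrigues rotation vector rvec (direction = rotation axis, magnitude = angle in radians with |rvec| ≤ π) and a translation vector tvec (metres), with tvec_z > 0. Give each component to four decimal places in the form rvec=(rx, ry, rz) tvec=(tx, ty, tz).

rvec=(0.3305, 0.2356, -0.2358) tvec=(-0.0971, 0.0131, 0.9583)

Intrinsics K: fx=650.9, fy=434.8, cx=325.2, cy=226.4
Marker side s = 0.194 m; corners in marker frame (Z=0):
  M0 = (-0.0970, +0.0970, 0)
  M1 = (+0.0970, +0.0970, 0)
  M2 = (+0.0970, -0.0970, 0)
  M3 = (-0.0970, -0.0970, 0)
Detected image corners:
  c0 = (220.334586, 278.179511) px
  c1 = (338.972171, 264.358753) px
  c2 = (302.764373, 181.003043) px
  c3 = (179.063512, 200.129220) px
Planar DLT: solve 8×8 A·h = b for H (H[2,2]=1):
  H  [+552.14405 +279.13920 +259.22779]
  H  [-148.43712 +485.80422 +232.32832]
  H  [-0.27683 +0.30390 +1.00000]
B = K⁻¹H; ‖b₁‖=1.043502, ‖b₂‖=1.043502; λ = 2/(‖b₁‖+‖b₂‖) = 0.958311, sign → tz>0 ⇒ λ=+0.958311
r₁ = λ·B[:,0] = (+0.94546,-0.18902,-0.26529); r₂ = λ·B[:,1] = (+0.26547,+0.91908,+0.29123)
r₃ = r₁×r₂ = (+0.18877,-0.34578,+0.91913); SVD([r₁ r₂ r₃]) → R = UVᵀ:
  R  [+0.94546 +0.26547 +0.18877]
  R  [-0.18902 +0.91908 -0.34578]
  R  [-0.26529 +0.29123 +0.91913]
t = (-0.09713, +0.01307, +0.95831) m
tr R = 2.783671; θ = arccos((tr R − 1)/2) = 0.469410 rad = 26.895°
axis k = ((R−Rᵀ)₃₂, (R−Rᵀ)₁₃, (R−Rᵀ)₂₁) / (2 sinθ) = (+0.704095, +0.501886, -0.502355)
rvec = θ·k = (+0.330509, +0.235590, -0.235810)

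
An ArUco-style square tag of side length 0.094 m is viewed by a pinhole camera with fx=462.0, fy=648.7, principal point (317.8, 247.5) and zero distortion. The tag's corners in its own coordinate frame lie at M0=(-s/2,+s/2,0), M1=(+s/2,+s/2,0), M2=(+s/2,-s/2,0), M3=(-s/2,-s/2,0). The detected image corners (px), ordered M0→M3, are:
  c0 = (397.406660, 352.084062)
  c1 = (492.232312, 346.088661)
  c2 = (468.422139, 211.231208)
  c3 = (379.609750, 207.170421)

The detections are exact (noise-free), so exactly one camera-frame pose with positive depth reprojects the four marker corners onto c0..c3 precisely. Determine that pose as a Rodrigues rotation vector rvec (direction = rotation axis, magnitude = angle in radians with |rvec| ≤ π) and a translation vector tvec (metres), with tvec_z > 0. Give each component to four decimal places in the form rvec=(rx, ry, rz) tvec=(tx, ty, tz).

rvec=(-0.3817, -0.3163, -0.0511) tvec=(0.1052, 0.0183, 0.4124)

Intrinsics K: fx=462.0, fy=648.7, cx=317.8, cy=247.5
Marker side s = 0.094 m; corners in marker frame (Z=0):
  M0 = (-0.0470, +0.0470, 0)
  M1 = (+0.0470, +0.0470, 0)
  M2 = (+0.0470, -0.0470, 0)
  M3 = (-0.0470, -0.0470, 0)
Detected image corners:
  c0 = (397.406660, 352.084062) px
  c1 = (492.232312, 346.088661) px
  c2 = (468.422139, 211.231208) px
  c3 = (379.609750, 207.170421) px
Planar DLT: solve 8×8 A·h = b for H (H[2,2]=1):
  H  [+1305.11399 -154.88936 +435.63029]
  H  [+203.69812 +1243.76659 +276.27091]
  H  [+0.75877 -0.86862 +1.00000]
B = K⁻¹H; ‖b₁‖=2.424883, ‖b₂‖=2.424883; λ = 2/(‖b₁‖+‖b₂‖) = 0.412391, sign → tz>0 ⇒ λ=+0.412391
r₁ = λ·B[:,0] = (+0.94973,+0.01011,+0.31291); r₂ = λ·B[:,1] = (+0.10815,+0.92736,-0.35821)
r₃ = r₁×r₂ = (-0.29380,+0.37404,+0.87964); SVD([r₁ r₂ r₃]) → R = UVᵀ:
  R  [+0.94973 +0.10815 -0.29380]
  R  [+0.01011 +0.92736 +0.37404]
  R  [+0.31291 -0.35821 +0.87964]
t = (+0.10518, +0.01829, +0.41239) m
tr R = 2.756729; θ = arccos((tr R − 1)/2) = 0.498367 rad = 28.554°
axis k = ((R−Rᵀ)₃₂, (R−Rᵀ)₁₃, (R−Rᵀ)₂₁) / (2 sinθ) = (-0.765971, -0.634642, -0.102552)
rvec = θ·k = (-0.381735, -0.316285, -0.051109)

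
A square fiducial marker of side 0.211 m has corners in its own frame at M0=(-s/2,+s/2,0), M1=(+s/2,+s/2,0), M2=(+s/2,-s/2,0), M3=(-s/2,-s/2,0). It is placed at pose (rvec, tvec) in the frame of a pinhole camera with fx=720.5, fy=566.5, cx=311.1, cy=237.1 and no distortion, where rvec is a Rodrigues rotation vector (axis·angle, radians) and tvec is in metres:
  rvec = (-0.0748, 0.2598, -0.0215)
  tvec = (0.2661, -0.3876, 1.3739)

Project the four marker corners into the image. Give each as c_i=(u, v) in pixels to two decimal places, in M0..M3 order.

Intrinsics K: fx=720.5, fy=566.5, cx=311.1, cy=237.1
Marker side s = 0.211 m; corners in marker frame (Z=0):
  M0 = (-0.1055, +0.1055, 0)
  M1 = (+0.1055, +0.1055, 0)
  M2 = (+0.1055, -0.1055, 0)
  M3 = (-0.1055, -0.1055, 0)
rvec = (-0.0748, 0.2598, -0.0215), |rvec| = θ = 0.27121 rad = 15.539°
Rodrigues: sinθ=0.26789, 1−cosθ=0.03655; R = I + sinθ·[k]× + (1−cosθ)·[k]×²:
    [+0.96623 +0.01158 +0.25743]
    [-0.03089 +0.99699 +0.07111]
    [-0.25583 -0.07666 +0.96368]
t = (0.2661, -0.3876, 1.3739) m
M0: Pc = R·M0+t = (+0.16538, -0.27916, +1.39280); u = 720.5·(+0.16538)/1.39280 + 311.1 = 396.6539, v = 566.5·(-0.27916)/1.39280 + 237.1 = 123.5569
M1: Pc = R·M1+t = (+0.36926, -0.28568, +1.33882); u = 720.5·(+0.36926)/1.33882 + 311.1 = 509.8202, v = 566.5·(-0.28568)/1.33882 + 237.1 = 116.2206
M2: Pc = R·M2+t = (+0.36682, -0.49604, +1.35500); u = 720.5·(+0.36682)/1.35500 + 311.1 = 506.1486, v = 566.5·(-0.49604)/1.35500 + 237.1 = 29.7140
M3: Pc = R·M3+t = (+0.16294, -0.48952, +1.40898); u = 720.5·(+0.16294)/1.40898 + 311.1 = 394.4222, v = 566.5·(-0.48952)/1.40898 + 237.1 = 40.2801

c0=(396.65, 123.56) c1=(509.82, 116.22) c2=(506.15, 29.71) c3=(394.42, 40.28)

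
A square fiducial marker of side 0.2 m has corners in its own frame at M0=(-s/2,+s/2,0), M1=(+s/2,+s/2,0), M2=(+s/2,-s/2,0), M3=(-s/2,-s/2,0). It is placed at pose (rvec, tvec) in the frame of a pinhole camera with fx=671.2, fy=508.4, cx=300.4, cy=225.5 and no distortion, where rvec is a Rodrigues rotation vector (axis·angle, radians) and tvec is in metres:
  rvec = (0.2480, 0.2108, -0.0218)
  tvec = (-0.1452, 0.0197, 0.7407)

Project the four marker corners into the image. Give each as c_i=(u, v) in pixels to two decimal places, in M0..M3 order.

Intrinsics K: fx=671.2, fy=508.4, cx=300.4, cy=225.5
Marker side s = 0.2 m; corners in marker frame (Z=0):
  M0 = (-0.1000, +0.1000, 0)
  M1 = (+0.1000, +0.1000, 0)
  M2 = (+0.1000, -0.1000, 0)
  M3 = (-0.1000, -0.1000, 0)
rvec = (0.2480, 0.2108, -0.0218), |rvec| = θ = 0.32621 rad = 18.691°
Rodrigues: sinθ=0.32046, 1−cosθ=0.05274; R = I + sinθ·[k]× + (1−cosθ)·[k]×²:
    [+0.97774 +0.04732 +0.20440]
    [+0.00449 +0.96928 -0.24590]
    [-0.20976 +0.24135 +0.94750]
t = (-0.1452, 0.0197, 0.7407) m
M0: Pc = R·M0+t = (-0.23824, +0.11618, +0.78581); u = 671.2·(-0.23824)/0.78581 + 300.4 = 96.9058, v = 508.4·(+0.11618)/0.78581 + 225.5 = 300.6650
M1: Pc = R·M1+t = (-0.04269, +0.11708, +0.74386); u = 671.2·(-0.04269)/0.74386 + 300.4 = 261.8768, v = 508.4·(+0.11708)/0.74386 + 225.5 = 305.5183
M2: Pc = R·M2+t = (-0.05216, -0.07678, +0.69559); u = 671.2·(-0.05216)/0.69559 + 300.4 = 250.0707, v = 508.4·(-0.07678)/0.69559 + 225.5 = 169.3828
M3: Pc = R·M3+t = (-0.24771, -0.07768, +0.73754); u = 671.2·(-0.24771)/0.73754 + 300.4 = 74.9744, v = 508.4·(-0.07768)/0.73754 + 225.5 = 171.9554

c0=(96.91, 300.67) c1=(261.88, 305.52) c2=(250.07, 169.38) c3=(74.97, 171.96)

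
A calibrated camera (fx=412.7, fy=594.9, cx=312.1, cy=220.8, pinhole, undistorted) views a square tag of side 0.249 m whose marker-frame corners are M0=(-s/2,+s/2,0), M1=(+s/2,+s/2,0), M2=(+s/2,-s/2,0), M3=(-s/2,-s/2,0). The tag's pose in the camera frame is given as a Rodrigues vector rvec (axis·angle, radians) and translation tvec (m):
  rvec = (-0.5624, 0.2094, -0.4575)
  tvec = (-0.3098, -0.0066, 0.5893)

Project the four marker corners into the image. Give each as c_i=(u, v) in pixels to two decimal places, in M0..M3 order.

Intrinsics K: fx=412.7, fy=594.9, cx=312.1, cy=220.8
Marker side s = 0.249 m; corners in marker frame (Z=0):
  M0 = (-0.1245, +0.1245, 0)
  M1 = (+0.1245, +0.1245, 0)
  M2 = (+0.1245, -0.1245, 0)
  M3 = (-0.1245, -0.1245, 0)
rvec = (-0.5624, 0.2094, -0.4575), |rvec| = θ = 0.75462 rad = 43.236°
Rodrigues: sinθ=0.68501, 1−cosθ=0.27147; R = I + sinθ·[k]× + (1−cosθ)·[k]×²:
    [+0.87932 +0.35916 +0.31274]
    [-0.47144 +0.74944 +0.46485]
    [-0.06743 -0.55619 +0.82831]
t = (-0.3098, -0.0066, 0.5893) m
M0: Pc = R·M0+t = (-0.37456, +0.14540, +0.52845); u = 412.7·(-0.37456)/0.52845 + 312.1 = 19.5818, v = 594.9·(+0.14540)/0.52845 + 220.8 = 384.4829
M1: Pc = R·M1+t = (-0.15561, +0.02801, +0.51166); u = 412.7·(-0.15561)/0.51166 + 312.1 = 186.5864, v = 594.9·(+0.02801)/0.51166 + 220.8 = 253.3674
M2: Pc = R·M2+t = (-0.24504, -0.15860, +0.65015); u = 412.7·(-0.24504)/0.65015 + 312.1 = 156.5546, v = 594.9·(-0.15860)/0.65015 + 220.8 = 75.6789
M3: Pc = R·M3+t = (-0.46399, -0.04121, +0.66694); u = 412.7·(-0.46399)/0.66694 + 312.1 = 24.9849, v = 594.9·(-0.04121)/0.66694 + 220.8 = 184.0409

c0=(19.58, 384.48) c1=(186.59, 253.37) c2=(156.55, 75.68) c3=(24.98, 184.04)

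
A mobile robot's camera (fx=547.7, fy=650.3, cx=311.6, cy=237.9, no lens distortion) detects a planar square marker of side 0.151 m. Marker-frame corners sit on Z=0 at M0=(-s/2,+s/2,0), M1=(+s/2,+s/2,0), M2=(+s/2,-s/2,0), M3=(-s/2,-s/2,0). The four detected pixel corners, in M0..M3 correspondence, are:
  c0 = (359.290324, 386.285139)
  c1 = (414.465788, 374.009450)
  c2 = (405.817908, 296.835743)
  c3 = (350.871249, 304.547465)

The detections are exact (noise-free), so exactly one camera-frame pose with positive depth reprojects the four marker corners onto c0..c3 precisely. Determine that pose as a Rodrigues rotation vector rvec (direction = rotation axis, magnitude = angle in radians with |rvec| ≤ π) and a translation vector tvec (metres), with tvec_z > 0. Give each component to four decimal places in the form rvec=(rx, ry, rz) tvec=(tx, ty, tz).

Intrinsics K: fx=547.7, fy=650.3, cx=311.6, cy=237.9
Marker side s = 0.151 m; corners in marker frame (Z=0):
  M0 = (-0.0755, +0.0755, 0)
  M1 = (+0.0755, +0.0755, 0)
  M2 = (+0.0755, -0.0755, 0)
  M3 = (-0.0755, -0.0755, 0)
Detected image corners:
  c0 = (359.290324, 386.285139) px
  c1 = (414.465788, 374.009450) px
  c2 = (405.817908, 296.835743) px
  c3 = (350.871249, 304.547465) px
Planar DLT: solve 8×8 A·h = b for H (H[2,2]=1):
  H  [+506.10137 +24.08059 +383.35250]
  H  [+59.77707 +496.89989 +340.02555]
  H  [+0.36973 -0.08482 +1.00000]
B = K⁻¹H; ‖b₁‖=0.804951, ‖b₂‖=0.804951; λ = 2/(‖b₁‖+‖b₂‖) = 1.242312, sign → tz>0 ⇒ λ=+1.242312
r₁ = λ·B[:,0] = (+0.88664,-0.05384,+0.45932); r₂ = λ·B[:,1] = (+0.11457,+0.98781,-0.10537)
r₃ = r₁×r₂ = (-0.44805,+0.14605,+0.88200); SVD([r₁ r₂ r₃]) → R = UVᵀ:
  R  [+0.88664 +0.11457 -0.44805]
  R  [-0.05384 +0.98781 +0.14605]
  R  [+0.45932 -0.10537 +0.88200]
t = (+0.16275, +0.19510, +1.24231) m
tr R = 2.756445; θ = arccos((tr R − 1)/2) = 0.498663 rad = 28.571°
axis k = ((R−Rᵀ)₃₂, (R−Rᵀ)₁₃, (R−Rᵀ)₂₁) / (2 sinθ) = (-0.262862, -0.948633, -0.176067)
rvec = θ·k = (-0.131080, -0.473048, -0.087798)

rvec=(-0.1311, -0.4730, -0.0878) tvec=(0.1628, 0.1951, 1.2423)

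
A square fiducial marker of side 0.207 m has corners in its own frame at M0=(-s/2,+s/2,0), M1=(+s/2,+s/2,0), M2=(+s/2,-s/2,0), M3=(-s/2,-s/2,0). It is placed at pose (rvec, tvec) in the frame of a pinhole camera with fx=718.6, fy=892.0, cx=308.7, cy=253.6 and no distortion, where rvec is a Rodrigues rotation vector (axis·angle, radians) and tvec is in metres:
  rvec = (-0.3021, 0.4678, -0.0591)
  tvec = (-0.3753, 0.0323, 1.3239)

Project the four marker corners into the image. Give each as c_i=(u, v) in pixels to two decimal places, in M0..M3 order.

Intrinsics K: fx=718.6, fy=892.0, cx=308.7, cy=253.6
Marker side s = 0.207 m; corners in marker frame (Z=0):
  M0 = (-0.1035, +0.1035, 0)
  M1 = (+0.1035, +0.1035, 0)
  M2 = (+0.1035, -0.1035, 0)
  M3 = (-0.1035, -0.1035, 0)
rvec = (-0.3021, 0.4678, -0.0591), |rvec| = θ = 0.55999 rad = 32.085°
Rodrigues: sinθ=0.53118, 1−cosθ=0.15274; R = I + sinθ·[k]× + (1−cosθ)·[k]×²:
    [+0.89171 -0.01277 +0.45243]
    [-0.12489 +0.95385 +0.27309]
    [-0.43503 -0.30002 +0.84896]
t = (-0.3753, 0.0323, 1.3239) m
M0: Pc = R·M0+t = (-0.46891, +0.14395, +1.33787); u = 718.6·(-0.46891)/1.33787 + 308.7 = 56.8364, v = 892.0·(+0.14395)/1.33787 + 253.6 = 349.5754
M1: Pc = R·M1+t = (-0.28433, +0.11810, +1.24782); u = 718.6·(-0.28433)/1.24782 + 308.7 = 144.9589, v = 892.0·(+0.11810)/1.24782 + 253.6 = 338.0209
M2: Pc = R·M2+t = (-0.28169, -0.07935, +1.30993); u = 718.6·(-0.28169)/1.30993 + 308.7 = 154.1726, v = 892.0·(-0.07935)/1.30993 + 253.6 = 199.5666
M3: Pc = R·M3+t = (-0.46627, -0.05350, +1.39998); u = 718.6·(-0.46627)/1.39998 + 308.7 = 69.3667, v = 892.0·(-0.05350)/1.39998 + 253.6 = 219.5144

c0=(56.84, 349.58) c1=(144.96, 338.02) c2=(154.17, 199.57) c3=(69.37, 219.51)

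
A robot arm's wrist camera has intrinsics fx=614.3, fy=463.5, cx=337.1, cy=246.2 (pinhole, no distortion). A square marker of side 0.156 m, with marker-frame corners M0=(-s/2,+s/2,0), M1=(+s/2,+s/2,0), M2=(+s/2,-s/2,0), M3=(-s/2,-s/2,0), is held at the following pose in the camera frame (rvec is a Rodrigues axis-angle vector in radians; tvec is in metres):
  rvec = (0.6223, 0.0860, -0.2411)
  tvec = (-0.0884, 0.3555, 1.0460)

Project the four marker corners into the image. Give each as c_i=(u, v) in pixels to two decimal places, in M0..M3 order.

c0=(256.55, 427.97) c1=(340.84, 418.72) c2=(317.06, 376.74) c3=(225.98, 387.78)

Intrinsics K: fx=614.3, fy=463.5, cx=337.1, cy=246.2
Marker side s = 0.156 m; corners in marker frame (Z=0):
  M0 = (-0.0780, +0.0780, 0)
  M1 = (+0.0780, +0.0780, 0)
  M2 = (+0.0780, -0.0780, 0)
  M3 = (-0.0780, -0.0780, 0)
rvec = (0.6223, 0.0860, -0.2411), |rvec| = θ = 0.67289 rad = 38.554°
Rodrigues: sinθ=0.62325, 1−cosθ=0.21798; R = I + sinθ·[k]× + (1−cosθ)·[k]×²:
    [+0.96846 +0.24908 +0.00743]
    [-0.19755 +0.78558 -0.58637]
    [-0.15189 +0.56641 +0.81001]
t = (-0.0884, 0.3555, 1.0460) m
M0: Pc = R·M0+t = (-0.14451, +0.43218, +1.10203); u = 614.3·(-0.14451)/1.10203 + 337.1 = 256.5454, v = 463.5·(+0.43218)/1.10203 + 246.2 = 427.9718
M1: Pc = R·M1+t = (+0.00657, +0.40137, +1.07833); u = 614.3·(+0.00657)/1.07833 + 337.1 = 340.8414, v = 463.5·(+0.40137)/1.07833 + 246.2 = 418.7195
M2: Pc = R·M2+t = (-0.03229, +0.27882, +0.98997); u = 614.3·(-0.03229)/0.98997 + 337.1 = 317.0642, v = 463.5·(+0.27882)/0.98997 + 246.2 = 376.7400
M3: Pc = R·M3+t = (-0.18337, +0.30963, +1.01367); u = 614.3·(-0.18337)/1.01367 + 337.1 = 225.9761, v = 463.5·(+0.30963)/1.01367 + 246.2 = 387.7800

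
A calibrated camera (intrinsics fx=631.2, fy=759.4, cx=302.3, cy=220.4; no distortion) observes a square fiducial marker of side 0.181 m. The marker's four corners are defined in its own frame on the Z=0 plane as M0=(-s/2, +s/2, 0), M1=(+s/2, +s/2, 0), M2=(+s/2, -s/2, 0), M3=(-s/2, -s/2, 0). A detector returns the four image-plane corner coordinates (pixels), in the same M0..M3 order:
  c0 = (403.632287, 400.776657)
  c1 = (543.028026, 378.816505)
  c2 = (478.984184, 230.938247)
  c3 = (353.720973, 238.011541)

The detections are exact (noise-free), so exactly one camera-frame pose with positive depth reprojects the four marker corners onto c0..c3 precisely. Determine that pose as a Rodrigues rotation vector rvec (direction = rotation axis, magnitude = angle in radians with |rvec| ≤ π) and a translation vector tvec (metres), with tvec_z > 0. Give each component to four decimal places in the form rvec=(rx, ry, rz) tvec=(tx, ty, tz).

rvec=(-0.6749, -0.3221, -0.1528) tvec=(0.1696, 0.0846, 0.7475)

Intrinsics K: fx=631.2, fy=759.4, cx=302.3, cy=220.4
Marker side s = 0.181 m; corners in marker frame (Z=0):
  M0 = (-0.0905, +0.0905, 0)
  M1 = (+0.0905, +0.0905, 0)
  M2 = (+0.0905, -0.0905, 0)
  M3 = (-0.0905, -0.0905, 0)
Detected image corners:
  c0 = (403.632287, 400.776657) px
  c1 = (543.028026, 378.816505) px
  c2 = (478.984184, 230.938247) px
  c3 = (353.720973, 238.011541) px
Planar DLT: solve 8×8 A·h = b for H (H[2,2]=1):
  H  [+931.18614 -33.41893 +445.54453]
  H  [+65.06819 +610.96999 +306.30911]
  H  [+0.45603 -0.78640 +1.00000]
B = K⁻¹H; ‖b₁‖=1.337845, ‖b₂‖=1.337845; λ = 2/(‖b₁‖+‖b₂‖) = 0.747470, sign → tz>0 ⇒ λ=+0.747470
r₁ = λ·B[:,0] = (+0.93946,-0.03488,+0.34087); r₂ = λ·B[:,1] = (+0.24194,+0.77197,-0.58781)
r₃ = r₁×r₂ = (-0.24264,+0.63470,+0.73368); SVD([r₁ r₂ r₃]) → R = UVᵀ:
  R  [+0.93946 +0.24194 -0.24264]
  R  [-0.03488 +0.77197 +0.63470]
  R  [+0.34087 -0.58781 +0.73368]
t = (+0.16963, +0.08456, +0.74747) m
tr R = 2.445113; θ = arccos((tr R − 1)/2) = 0.763303 rad = 43.734°
axis k = ((R−Rᵀ)₃₂, (R−Rᵀ)₁₃, (R−Rᵀ)₂₁) / (2 sinθ) = (-0.884196, -0.422030, -0.200221)
rvec = θ·k = (-0.674909, -0.322137, -0.152829)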